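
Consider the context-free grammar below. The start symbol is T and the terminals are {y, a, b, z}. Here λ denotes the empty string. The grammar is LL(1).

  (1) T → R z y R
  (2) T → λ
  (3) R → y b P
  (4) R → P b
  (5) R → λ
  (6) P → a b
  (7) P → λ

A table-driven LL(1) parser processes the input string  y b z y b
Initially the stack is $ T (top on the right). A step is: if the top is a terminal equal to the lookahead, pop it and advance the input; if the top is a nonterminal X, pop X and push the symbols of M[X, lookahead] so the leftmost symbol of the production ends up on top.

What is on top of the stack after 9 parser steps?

b

step 1: stack=$ T  input=y b z y b $  — expand T → R z y R
step 2: stack=$ R y z R  input=y b z y b $  — expand R → y b P
step 3: stack=$ R y z P b y  input=y b z y b $  — match y
step 4: stack=$ R y z P b  input=b z y b $  — match b
step 5: stack=$ R y z P  input=z y b $  — expand P → λ
step 6: stack=$ R y z  input=z y b $  — match z
step 7: stack=$ R y  input=y b $  — match y
step 8: stack=$ R  input=b $  — expand R → P b
step 9: stack=$ b P  input=b $  — expand P → λ
Stack after step 9: $ b (top = b).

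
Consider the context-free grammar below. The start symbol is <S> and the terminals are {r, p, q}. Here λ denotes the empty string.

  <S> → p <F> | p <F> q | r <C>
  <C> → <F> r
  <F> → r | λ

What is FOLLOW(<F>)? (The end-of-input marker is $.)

FIRST(<S>) = {p, r}
FIRST(<F>) = {λ, r}
FIRST(<C>) = {r}  (via <F> r)
FOLLOW(<S>) includes $ since <S> is the start symbol.
FOLLOW(<S>): <S> appears on no right-hand side. Thus FOLLOW(<S>) = {$}.
FOLLOW(<C>): in <S>→r <C>, the suffix after <C> is empty, so FOLLOW(<C>) ⊇ FOLLOW(<S>) = {$}. Thus FOLLOW(<C>) = {$}.
FOLLOW(<F>): in <S>→p <F>, the suffix after <F> is empty, so FOLLOW(<F>) ⊇ FOLLOW(<S>) = {$}; in <S>→p <F> q, <F> is followed by q with FIRST {q}; in <C>→<F> r, <F> is followed by r with FIRST {r}. Thus FOLLOW(<F>) = {$, q, r}.

{$, q, r}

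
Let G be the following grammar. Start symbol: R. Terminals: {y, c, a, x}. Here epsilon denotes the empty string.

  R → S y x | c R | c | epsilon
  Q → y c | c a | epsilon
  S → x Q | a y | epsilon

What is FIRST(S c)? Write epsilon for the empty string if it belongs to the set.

FIRST(Q): from Q→y c we get {y}; from Q→c a we get {c}; from Q→epsilon we get {epsilon}. So FIRST(Q) = {epsilon, c, y}.
FIRST(S): from S→x Q we get {x}; from S→a y we get {a}; from S→epsilon we get {epsilon}. So FIRST(S) = {epsilon, a, x}.
FIRST(R): from R→S y x we get {a, x, y}; from R→c R we get {c}; from R→c we get {c}; from R→epsilon we get {epsilon}. So FIRST(R) = {epsilon, a, c, x, y}.
FIRST(S c): take FIRST of each symbol in turn, carrying on past any symbol whose FIRST contains epsilon; result {a, c, x}.

{a, c, x}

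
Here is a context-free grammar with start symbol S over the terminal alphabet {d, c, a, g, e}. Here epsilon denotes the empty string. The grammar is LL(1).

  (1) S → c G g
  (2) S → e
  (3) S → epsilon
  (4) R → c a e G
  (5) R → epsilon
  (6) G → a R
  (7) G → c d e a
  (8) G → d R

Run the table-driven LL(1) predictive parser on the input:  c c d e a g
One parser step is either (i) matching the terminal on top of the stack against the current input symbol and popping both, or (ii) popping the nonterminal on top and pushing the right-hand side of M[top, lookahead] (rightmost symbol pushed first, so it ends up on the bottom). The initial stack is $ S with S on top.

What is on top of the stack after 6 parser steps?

a

     Stack        Input          Action
  1  $ S          c c d e a g $  expand S → c G g
  2  $ g G c      c c d e a g $  match c
  3  $ g G        c d e a g $    expand G → c d e a
  4  $ g a e d c  c d e a g $    match c
  5  $ g a e d    d e a g $      match d
  6  $ g a e      e a g $        match e
Stack after step 6: $ g a (top = a).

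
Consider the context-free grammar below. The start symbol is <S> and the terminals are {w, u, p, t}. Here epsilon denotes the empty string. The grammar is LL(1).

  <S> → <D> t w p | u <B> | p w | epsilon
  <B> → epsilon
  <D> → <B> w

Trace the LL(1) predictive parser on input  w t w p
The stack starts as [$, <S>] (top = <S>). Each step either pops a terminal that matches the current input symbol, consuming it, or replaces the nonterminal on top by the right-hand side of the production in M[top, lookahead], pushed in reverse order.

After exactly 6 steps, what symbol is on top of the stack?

p

step 1: stack=$ <S>  input=w t w p $  — expand <S> → <D> t w p
step 2: stack=$ p w t <D>  input=w t w p $  — expand <D> → <B> w
step 3: stack=$ p w t w <B>  input=w t w p $  — expand <B> → epsilon
step 4: stack=$ p w t w  input=w t w p $  — match w
step 5: stack=$ p w t  input=t w p $  — match t
step 6: stack=$ p w  input=w p $  — match w
Stack after step 6: $ p (top = p).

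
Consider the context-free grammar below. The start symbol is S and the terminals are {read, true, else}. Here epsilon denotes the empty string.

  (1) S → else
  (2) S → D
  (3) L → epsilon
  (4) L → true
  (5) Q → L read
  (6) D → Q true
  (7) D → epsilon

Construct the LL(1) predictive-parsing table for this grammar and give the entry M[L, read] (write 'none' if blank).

L → epsilon

FIRST(L): from L→epsilon we get {epsilon}; from L→true we get {true}. So FIRST(L) = {epsilon, true}.
FIRST(Q): from Q→L read we get {read, true}. So FIRST(Q) = {read, true}.
FIRST(D): from D→Q true we get {read, true}; from D→epsilon we get {epsilon}. So FIRST(D) = {epsilon, read, true}.
FIRST(S): from S→else we get {else}; from S→D we get {epsilon, read, true}. So FIRST(S) = {epsilon, else, read, true}.
FOLLOW(S) includes $ since S is the start symbol.
FOLLOW(L): in Q→L read, L is followed by read with FIRST {read}. Thus FOLLOW(L) = {read}.
For L → epsilon: FIRST(epsilon) = {epsilon}, so it goes in M[L, t] for t ∈ {}; since epsilon ∈ FIRST, also for every t ∈ FOLLOW(L) = {read}.
For L → true: FIRST(true) = {true}, so it goes in M[L, t] for t ∈ {true}.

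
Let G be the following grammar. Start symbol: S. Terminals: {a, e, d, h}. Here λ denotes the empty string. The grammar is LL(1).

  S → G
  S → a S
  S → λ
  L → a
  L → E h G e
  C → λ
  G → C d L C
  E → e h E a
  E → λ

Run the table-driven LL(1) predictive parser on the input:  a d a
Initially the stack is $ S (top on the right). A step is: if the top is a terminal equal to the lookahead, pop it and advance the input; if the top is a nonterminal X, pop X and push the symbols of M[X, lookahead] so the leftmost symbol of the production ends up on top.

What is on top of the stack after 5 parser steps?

     Stack      Input    Action
  1  $ S        a d a $  expand S → a S
  2  $ S a      a d a $  match a
  3  $ S        d a $    expand S → G
  4  $ G        d a $    expand G → C d L C
  5  $ C L d C  d a $    expand C → λ
Stack after step 5: $ C L d (top = d).

d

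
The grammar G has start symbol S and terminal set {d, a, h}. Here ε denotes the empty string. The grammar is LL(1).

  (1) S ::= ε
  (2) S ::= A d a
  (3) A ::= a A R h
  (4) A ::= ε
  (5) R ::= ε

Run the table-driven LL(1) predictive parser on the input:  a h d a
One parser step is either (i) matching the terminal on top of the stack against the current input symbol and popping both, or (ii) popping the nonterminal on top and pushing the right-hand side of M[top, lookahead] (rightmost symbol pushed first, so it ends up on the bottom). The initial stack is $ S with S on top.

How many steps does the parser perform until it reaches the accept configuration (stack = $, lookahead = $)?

8

step 1: stack=$ S  input=a h d a $  — expand S ::= A d a
step 2: stack=$ a d A  input=a h d a $  — expand A ::= a A R h
step 3: stack=$ a d h R A a  input=a h d a $  — match a
step 4: stack=$ a d h R A  input=h d a $  — expand A ::= ε
step 5: stack=$ a d h R  input=h d a $  — expand R ::= ε
step 6: stack=$ a d h  input=h d a $  — match h
step 7: stack=$ a d  input=d a $  — match d
step 8: stack=$ a  input=a $  — match a
Accept reached after 8 steps.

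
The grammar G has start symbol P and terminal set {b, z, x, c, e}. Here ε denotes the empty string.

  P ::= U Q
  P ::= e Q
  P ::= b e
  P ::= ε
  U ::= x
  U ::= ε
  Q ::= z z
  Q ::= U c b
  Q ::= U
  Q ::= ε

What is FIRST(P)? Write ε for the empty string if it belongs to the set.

FIRST(U): from U::=x we get {x}; from U::=ε we get {ε}. So FIRST(U) = {ε, x}.
FIRST(Q): from Q::=z z we get {z}; from Q::=U c b we get {c, x}; from Q::=U we get {ε, x}; from Q::=ε we get {ε}. So FIRST(Q) = {ε, c, x, z}.
FIRST(P): from P::=U Q we get {ε, c, x, z}; from P::=e Q we get {e}; from P::=b e we get {b}; from P::=ε we get {ε}. So FIRST(P) = {ε, b, c, e, x, z}.

{ε, b, c, e, x, z}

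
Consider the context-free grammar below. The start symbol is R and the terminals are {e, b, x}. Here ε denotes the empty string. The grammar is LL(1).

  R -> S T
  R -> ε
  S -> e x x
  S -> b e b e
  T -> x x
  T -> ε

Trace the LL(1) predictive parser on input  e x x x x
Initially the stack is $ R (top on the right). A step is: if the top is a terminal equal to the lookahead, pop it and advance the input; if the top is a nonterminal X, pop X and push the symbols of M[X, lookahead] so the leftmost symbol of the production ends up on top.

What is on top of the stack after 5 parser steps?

T

step 1: stack=$ R  input=e x x x x $  — expand R -> S T
step 2: stack=$ T S  input=e x x x x $  — expand S -> e x x
step 3: stack=$ T x x e  input=e x x x x $  — match e
step 4: stack=$ T x x  input=x x x x $  — match x
step 5: stack=$ T x  input=x x x $  — match x
Stack after step 5: $ T (top = T).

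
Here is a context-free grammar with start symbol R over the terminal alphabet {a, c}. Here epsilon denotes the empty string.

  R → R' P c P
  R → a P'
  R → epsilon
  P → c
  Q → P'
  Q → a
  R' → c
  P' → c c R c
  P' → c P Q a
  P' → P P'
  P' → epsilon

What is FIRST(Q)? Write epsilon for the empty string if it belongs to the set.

{epsilon, a, c}

FIRST(P) = {c}
FIRST(R') = {c}
FIRST(R) = {epsilon, a, c}  (via R' P c P)
FIRST(P') = {epsilon, c}  (via P P')
FIRST(Q) = {epsilon, a, c}  (via P')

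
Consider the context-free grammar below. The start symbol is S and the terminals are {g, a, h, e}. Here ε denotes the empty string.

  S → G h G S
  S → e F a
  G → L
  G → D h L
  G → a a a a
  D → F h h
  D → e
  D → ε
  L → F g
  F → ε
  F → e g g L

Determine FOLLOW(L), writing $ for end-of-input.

FIRST(F) = {ε, e}
FIRST(D) = {ε, e, h}  (via F h h)
FIRST(L) = {e, g}  (via F g)
FIRST(G) = {a, e, g, h}  (via L, D h L)
FIRST(S) = {a, e, g, h}  (via G h G S)
FOLLOW(S) includes $ since S is the start symbol.
FOLLOW(S): in S→G h G S, the suffix after S is empty (adds nothing new). Thus FOLLOW(S) = {$}.
FOLLOW(G): in S→G h G S (occurrence 1), G is followed by h G S with FIRST {h}; in S→G h G S (occurrence 2), G is followed by S with FIRST {a, e, g, h}. Thus FOLLOW(G) = {a, e, g, h}.
FOLLOW(D): in G→D h L, D is followed by h L with FIRST {h}. Thus FOLLOW(D) = {h}.
FOLLOW(F): in S→e F a, F is followed by a with FIRST {a}; in D→F h h, F is followed by h h with FIRST {h}; in L→F g, F is followed by g with FIRST {g}. Thus FOLLOW(F) = {a, g, h}.
FOLLOW(L): in G→L, the suffix after L is empty, so FOLLOW(L) ⊇ FOLLOW(G) = {a, e, g, h}; in G→D h L, the suffix after L is empty, so FOLLOW(L) ⊇ FOLLOW(G) = {a, e, g, h}; in F→e g g L, the suffix after L is empty, so FOLLOW(L) ⊇ FOLLOW(F) = {a, g, h}. Thus FOLLOW(L) = {a, e, g, h}.

{a, e, g, h}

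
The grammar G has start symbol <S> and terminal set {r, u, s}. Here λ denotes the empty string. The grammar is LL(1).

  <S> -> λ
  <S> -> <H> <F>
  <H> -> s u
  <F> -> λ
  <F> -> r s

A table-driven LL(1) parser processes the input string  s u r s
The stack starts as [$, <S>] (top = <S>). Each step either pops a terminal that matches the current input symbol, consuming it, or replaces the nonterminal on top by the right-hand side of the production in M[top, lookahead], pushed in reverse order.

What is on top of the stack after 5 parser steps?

step 1: stack=$ <S>  input=s u r s $  — expand <S> -> <H> <F>
step 2: stack=$ <F> <H>  input=s u r s $  — expand <H> -> s u
step 3: stack=$ <F> u s  input=s u r s $  — match s
step 4: stack=$ <F> u  input=u r s $  — match u
step 5: stack=$ <F>  input=r s $  — expand <F> -> r s
Stack after step 5: $ s r (top = r).

r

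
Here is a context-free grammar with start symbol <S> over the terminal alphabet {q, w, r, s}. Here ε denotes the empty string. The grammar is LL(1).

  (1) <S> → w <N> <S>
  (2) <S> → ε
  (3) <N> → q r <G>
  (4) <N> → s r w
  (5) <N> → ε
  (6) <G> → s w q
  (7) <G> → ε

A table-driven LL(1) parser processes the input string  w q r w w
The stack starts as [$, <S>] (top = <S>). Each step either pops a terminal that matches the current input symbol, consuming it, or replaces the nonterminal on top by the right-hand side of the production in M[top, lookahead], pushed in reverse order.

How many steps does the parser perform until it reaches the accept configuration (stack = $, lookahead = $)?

      Stack          Input        Action
   1  $ <S>          w q r w w $  expand <S> → w <N> <S>
   2  $ <S> <N> w    w q r w w $  match w
   3  $ <S> <N>      q r w w $    expand <N> → q r <G>
   4  $ <S> <G> r q  q r w w $    match q
   5  $ <S> <G> r    r w w $      match r
   6  $ <S> <G>      w w $        expand <G> → ε
   7  $ <S>          w w $        expand <S> → w <N> <S>
   8  $ <S> <N> w    w w $        match w
   9  $ <S> <N>      w $          expand <N> → ε
  10  $ <S>          w $          expand <S> → w <N> <S>
  11  $ <S> <N> w    w $          match w
  12  $ <S> <N>      $            expand <N> → ε
  13  $ <S>          $            expand <S> → ε
Accept reached after 13 steps.

13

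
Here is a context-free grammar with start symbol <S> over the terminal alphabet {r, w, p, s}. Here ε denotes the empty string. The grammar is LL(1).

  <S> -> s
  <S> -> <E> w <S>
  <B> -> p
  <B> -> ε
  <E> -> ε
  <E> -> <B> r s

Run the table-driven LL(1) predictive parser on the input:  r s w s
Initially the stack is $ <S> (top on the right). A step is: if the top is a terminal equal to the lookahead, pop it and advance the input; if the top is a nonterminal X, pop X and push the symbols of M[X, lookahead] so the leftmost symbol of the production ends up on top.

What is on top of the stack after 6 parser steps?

     Stack            Input      Action
  1  $ <S>            r s w s $  expand <S> -> <E> w <S>
  2  $ <S> w <E>      r s w s $  expand <E> -> <B> r s
  3  $ <S> w s r <B>  r s w s $  expand <B> -> ε
  4  $ <S> w s r      r s w s $  match r
  5  $ <S> w s        s w s $    match s
  6  $ <S> w          w s $      match w
Stack after step 6: $ <S> (top = <S>).

<S>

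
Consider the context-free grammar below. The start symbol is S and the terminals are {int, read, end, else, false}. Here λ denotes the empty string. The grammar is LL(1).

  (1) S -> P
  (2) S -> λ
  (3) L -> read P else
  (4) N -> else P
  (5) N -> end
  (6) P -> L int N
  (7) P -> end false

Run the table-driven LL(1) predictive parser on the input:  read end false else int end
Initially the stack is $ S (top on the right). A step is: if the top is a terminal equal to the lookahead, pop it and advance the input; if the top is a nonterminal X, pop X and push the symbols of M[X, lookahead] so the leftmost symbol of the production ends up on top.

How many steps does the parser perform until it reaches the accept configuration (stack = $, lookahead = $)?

11

      Stack                   Input                          Action
   1  $ S                     read end false else int end $  expand S -> P
   2  $ P                     read end false else int end $  expand P -> L int N
   3  $ N int L               read end false else int end $  expand L -> read P else
   4  $ N int else P read     read end false else int end $  match read
   5  $ N int else P          end false else int end $       expand P -> end false
   6  $ N int else false end  end false else int end $       match end
   7  $ N int else false      false else int end $           match false
   8  $ N int else            else int end $                 match else
   9  $ N int                 int end $                      match int
  10  $ N                     end $                          expand N -> end
  11  $ end                   end $                          match end
Accept reached after 11 steps.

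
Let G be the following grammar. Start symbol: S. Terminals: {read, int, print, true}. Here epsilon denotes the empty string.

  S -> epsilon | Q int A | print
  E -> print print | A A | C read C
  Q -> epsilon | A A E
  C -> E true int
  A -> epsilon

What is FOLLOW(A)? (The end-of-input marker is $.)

FIRST(A): from A->epsilon we get {epsilon}. So FIRST(A) = {epsilon}.
FIRST(S): from S->epsilon we get {epsilon}; from S->Q int A we get {int, print, true}; from S->print we get {print}. So FIRST(S) = {epsilon, int, print, true}.
FIRST(E): from E->print print we get {print}; from E->A A we get {epsilon}; from E->C read C we get {print, true}. So FIRST(E) = {epsilon, print, true}.
FIRST(Q): from Q->epsilon we get {epsilon}; from Q->A A E we get {epsilon, print, true}. So FIRST(Q) = {epsilon, print, true}.
FIRST(C): from C->E true int we get {print, true}. So FIRST(C) = {print, true}.
FOLLOW(S) includes $ since S is the start symbol.
FOLLOW(S): S appears on no right-hand side. Thus FOLLOW(S) = {$}.
FOLLOW(Q): in S->Q int A, Q is followed by int A with FIRST {int}. Thus FOLLOW(Q) = {int}.
FOLLOW(E): in Q->A A E, the suffix after E is empty, so FOLLOW(E) ⊇ FOLLOW(Q) = {int}; in C->E true int, E is followed by true int with FIRST {true}. Thus FOLLOW(E) = {int, true}.
FOLLOW(C): in E->C read C (occurrence 1), C is followed by read C with FIRST {read}; in E->C read C (occurrence 2), the suffix after C is empty, so FOLLOW(C) ⊇ FOLLOW(E) = {int, true}. Thus FOLLOW(C) = {int, read, true}.
FOLLOW(A): in S->Q int A, the suffix after A is empty, so FOLLOW(A) ⊇ FOLLOW(S) = {$}; in E->A A (occurrence 1), A is followed by A with FIRST {epsilon}; in E->A A (occurrence 1), the suffix after A is nullable, so FOLLOW(A) ⊇ FOLLOW(E) = {int, true}; in E->A A (occurrence 2), the suffix after A is empty, so FOLLOW(A) ⊇ FOLLOW(E) = {int, true}; in Q->A A E (occurrence 1), A is followed by A E with FIRST {epsilon, print, true}; in Q->A A E (occurrence 1), the suffix after A is nullable, so FOLLOW(A) ⊇ FOLLOW(Q) = {int}; in Q->A A E (occurrence 2), A is followed by E with FIRST {epsilon, print, true}; in Q->A A E (occurrence 2), the suffix after A is nullable, so FOLLOW(A) ⊇ FOLLOW(Q) = {int}. Thus FOLLOW(A) = {$, int, print, true}.

{$, int, print, true}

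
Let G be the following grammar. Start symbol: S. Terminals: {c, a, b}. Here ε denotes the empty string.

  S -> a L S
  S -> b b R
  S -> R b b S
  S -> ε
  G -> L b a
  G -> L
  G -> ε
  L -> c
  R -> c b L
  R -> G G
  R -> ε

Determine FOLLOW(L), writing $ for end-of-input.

FIRST(L) = {c}
FIRST(G) = {ε, c}  (via L b a, L)
FIRST(R) = {ε, c}  (via G G)
FIRST(S) = {ε, a, b, c}  (via R b b S)
FOLLOW(S) includes $ since S is the start symbol.
FOLLOW(S): in S->a L S, the suffix after S is empty (adds nothing new); in S->R b b S, the suffix after S is empty (adds nothing new). Thus FOLLOW(S) = {$}.
FOLLOW(R): in S->b b R, the suffix after R is empty, so FOLLOW(R) ⊇ FOLLOW(S) = {$}; in S->R b b S, R is followed by b b S with FIRST {b}. Thus FOLLOW(R) = {$, b}.
FOLLOW(G): in R->G G (occurrence 1), G is followed by G with FIRST {ε, c}; in R->G G (occurrence 1), the suffix after G is nullable, so FOLLOW(G) ⊇ FOLLOW(R) = {$, b}; in R->G G (occurrence 2), the suffix after G is empty, so FOLLOW(G) ⊇ FOLLOW(R) = {$, b}. Thus FOLLOW(G) = {$, b, c}.
FOLLOW(L): in S->a L S, L is followed by S with FIRST {ε, a, b, c}; in S->a L S, the suffix after L is nullable, so FOLLOW(L) ⊇ FOLLOW(S) = {$}; in G->L b a, L is followed by b a with FIRST {b}; in G->L, the suffix after L is empty, so FOLLOW(L) ⊇ FOLLOW(G) = {$, b, c}; in R->c b L, the suffix after L is empty, so FOLLOW(L) ⊇ FOLLOW(R) = {$, b}. Thus FOLLOW(L) = {$, a, b, c}.

{$, a, b, c}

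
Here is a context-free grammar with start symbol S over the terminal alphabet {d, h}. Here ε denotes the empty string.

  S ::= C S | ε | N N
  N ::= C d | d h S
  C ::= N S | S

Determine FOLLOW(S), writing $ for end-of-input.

{$, d}

FIRST(S) = {ε, d}  (via C S, N N)
FIRST(N) = {d}  (via C d)
FIRST(C) = {ε, d}  (via N S, S)
FOLLOW(S) includes $ since S is the start symbol.
FOLLOW(S): in S::=C S, the suffix after S is empty (adds nothing new); in N::=d h S, the suffix after S is empty, so FOLLOW(S) ⊇ FOLLOW(N) = {$, d}; in C::=N S, the suffix after S is empty, so FOLLOW(S) ⊇ FOLLOW(C) = {$, d}; in C::=S, the suffix after S is empty, so FOLLOW(S) ⊇ FOLLOW(C) = {$, d}. Thus FOLLOW(S) = {$, d}.
FOLLOW(C): in S::=C S, C is followed by S with FIRST {ε, d}; in S::=C S, the suffix after C is nullable, so FOLLOW(C) ⊇ FOLLOW(S) = {$, d}; in N::=C d, C is followed by d with FIRST {d}. Thus FOLLOW(C) = {$, d}.
FOLLOW(N): in S::=N N (occurrence 1), N is followed by N with FIRST {d}; in S::=N N (occurrence 2), the suffix after N is empty, so FOLLOW(N) ⊇ FOLLOW(S) = {$, d}; in C::=N S, N is followed by S with FIRST {ε, d}; in C::=N S, the suffix after N is nullable, so FOLLOW(N) ⊇ FOLLOW(C) = {$, d}. Thus FOLLOW(N) = {$, d}.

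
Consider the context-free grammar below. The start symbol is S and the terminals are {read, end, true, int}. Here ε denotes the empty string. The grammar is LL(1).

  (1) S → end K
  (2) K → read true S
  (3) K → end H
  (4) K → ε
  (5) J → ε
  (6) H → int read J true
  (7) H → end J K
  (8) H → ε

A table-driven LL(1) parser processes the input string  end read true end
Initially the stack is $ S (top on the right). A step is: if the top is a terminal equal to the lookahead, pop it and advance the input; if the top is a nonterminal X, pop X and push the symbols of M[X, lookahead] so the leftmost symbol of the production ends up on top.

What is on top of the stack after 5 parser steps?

S

     Stack          Input                Action
  1  $ S            end read true end $  expand S → end K
  2  $ K end        end read true end $  match end
  3  $ K            read true end $      expand K → read true S
  4  $ S true read  read true end $      match read
  5  $ S true       true end $           match true
Stack after step 5: $ S (top = S).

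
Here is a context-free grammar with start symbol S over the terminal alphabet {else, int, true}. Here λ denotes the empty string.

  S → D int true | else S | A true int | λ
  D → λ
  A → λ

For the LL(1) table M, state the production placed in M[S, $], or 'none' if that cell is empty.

FIRST(D): from D→λ we get {λ}. So FIRST(D) = {λ}.
FIRST(A): from A→λ we get {λ}. So FIRST(A) = {λ}.
FIRST(S): from S→D int true we get {int}; from S→else S we get {else}; from S→A true int we get {true}; from S→λ we get {λ}. So FIRST(S) = {λ, else, int, true}.
FOLLOW(S) includes $ since S is the start symbol.
FOLLOW(S): in S→else S, the suffix after S is empty (adds nothing new). Thus FOLLOW(S) = {$}.
For S → D int true: FIRST(D int true) = {int}, so it goes in M[S, t] for t ∈ {int}.
For S → else S: FIRST(else S) = {else}, so it goes in M[S, t] for t ∈ {else}.
For S → A true int: FIRST(A true int) = {true}, so it goes in M[S, t] for t ∈ {true}.
For S → λ: FIRST(λ) = {λ}, so it goes in M[S, t] for t ∈ {}; since λ ∈ FIRST, also for every t ∈ FOLLOW(S) = {$}.

S → λ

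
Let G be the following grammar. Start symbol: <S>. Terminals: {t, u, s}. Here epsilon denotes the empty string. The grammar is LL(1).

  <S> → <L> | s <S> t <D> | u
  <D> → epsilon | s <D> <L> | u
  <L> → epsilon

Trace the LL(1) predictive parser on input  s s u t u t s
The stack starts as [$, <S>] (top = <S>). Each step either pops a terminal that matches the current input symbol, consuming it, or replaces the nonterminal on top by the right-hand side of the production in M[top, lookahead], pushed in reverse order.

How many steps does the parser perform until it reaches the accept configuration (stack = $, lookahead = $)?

step 1: stack=$ <S>  input=s s u t u t s $  — expand <S> → s <S> t <D>
step 2: stack=$ <D> t <S> s  input=s s u t u t s $  — match s
step 3: stack=$ <D> t <S>  input=s u t u t s $  — expand <S> → s <S> t <D>
step 4: stack=$ <D> t <D> t <S> s  input=s u t u t s $  — match s
step 5: stack=$ <D> t <D> t <S>  input=u t u t s $  — expand <S> → u
step 6: stack=$ <D> t <D> t u  input=u t u t s $  — match u
step 7: stack=$ <D> t <D> t  input=t u t s $  — match t
step 8: stack=$ <D> t <D>  input=u t s $  — expand <D> → u
step 9: stack=$ <D> t u  input=u t s $  — match u
step 10: stack=$ <D> t  input=t s $  — match t
step 11: stack=$ <D>  input=s $  — expand <D> → s <D> <L>
step 12: stack=$ <L> <D> s  input=s $  — match s
step 13: stack=$ <L> <D>  input=$  — expand <D> → epsilon
step 14: stack=$ <L>  input=$  — expand <L> → epsilon
Accept reached after 14 steps.

14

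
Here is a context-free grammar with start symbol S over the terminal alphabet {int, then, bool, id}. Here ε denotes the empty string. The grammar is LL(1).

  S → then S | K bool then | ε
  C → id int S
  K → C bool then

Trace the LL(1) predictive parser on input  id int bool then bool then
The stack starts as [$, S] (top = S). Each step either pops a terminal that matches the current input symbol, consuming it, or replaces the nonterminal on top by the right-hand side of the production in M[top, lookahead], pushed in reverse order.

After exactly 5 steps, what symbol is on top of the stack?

step 1: stack=$ S  input=id int bool then bool then $  — expand S → K bool then
step 2: stack=$ then bool K  input=id int bool then bool then $  — expand K → C bool then
step 3: stack=$ then bool then bool C  input=id int bool then bool then $  — expand C → id int S
step 4: stack=$ then bool then bool S int id  input=id int bool then bool then $  — match id
step 5: stack=$ then bool then bool S int  input=int bool then bool then $  — match int
Stack after step 5: $ then bool then bool S (top = S).

S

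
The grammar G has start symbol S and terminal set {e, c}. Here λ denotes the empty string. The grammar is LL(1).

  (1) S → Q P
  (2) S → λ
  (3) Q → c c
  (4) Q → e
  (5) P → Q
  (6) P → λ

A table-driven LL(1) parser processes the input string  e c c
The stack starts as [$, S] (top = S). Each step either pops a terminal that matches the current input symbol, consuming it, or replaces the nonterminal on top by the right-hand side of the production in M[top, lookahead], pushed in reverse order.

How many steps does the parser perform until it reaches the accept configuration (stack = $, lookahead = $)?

step 1: stack=$ S  input=e c c $  — expand S → Q P
step 2: stack=$ P Q  input=e c c $  — expand Q → e
step 3: stack=$ P e  input=e c c $  — match e
step 4: stack=$ P  input=c c $  — expand P → Q
step 5: stack=$ Q  input=c c $  — expand Q → c c
step 6: stack=$ c c  input=c c $  — match c
step 7: stack=$ c  input=c $  — match c
Accept reached after 7 steps.

7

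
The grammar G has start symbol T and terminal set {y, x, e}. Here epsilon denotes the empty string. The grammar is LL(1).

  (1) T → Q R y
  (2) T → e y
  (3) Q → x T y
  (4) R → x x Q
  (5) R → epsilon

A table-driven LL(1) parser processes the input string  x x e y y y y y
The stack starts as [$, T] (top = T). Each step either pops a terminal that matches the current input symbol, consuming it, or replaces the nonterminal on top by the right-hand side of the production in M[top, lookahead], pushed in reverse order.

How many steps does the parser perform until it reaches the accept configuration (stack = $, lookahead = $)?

15

step 1: stack=$ T  input=x x e y y y y y $  — expand T → Q R y
step 2: stack=$ y R Q  input=x x e y y y y y $  — expand Q → x T y
step 3: stack=$ y R y T x  input=x x e y y y y y $  — match x
step 4: stack=$ y R y T  input=x e y y y y y $  — expand T → Q R y
step 5: stack=$ y R y y R Q  input=x e y y y y y $  — expand Q → x T y
step 6: stack=$ y R y y R y T x  input=x e y y y y y $  — match x
step 7: stack=$ y R y y R y T  input=e y y y y y $  — expand T → e y
step 8: stack=$ y R y y R y y e  input=e y y y y y $  — match e
step 9: stack=$ y R y y R y y  input=y y y y y $  — match y
step 10: stack=$ y R y y R y  input=y y y y $  — match y
step 11: stack=$ y R y y R  input=y y y $  — expand R → epsilon
step 12: stack=$ y R y y  input=y y y $  — match y
step 13: stack=$ y R y  input=y y $  — match y
step 14: stack=$ y R  input=y $  — expand R → epsilon
step 15: stack=$ y  input=y $  — match y
Accept reached after 15 steps.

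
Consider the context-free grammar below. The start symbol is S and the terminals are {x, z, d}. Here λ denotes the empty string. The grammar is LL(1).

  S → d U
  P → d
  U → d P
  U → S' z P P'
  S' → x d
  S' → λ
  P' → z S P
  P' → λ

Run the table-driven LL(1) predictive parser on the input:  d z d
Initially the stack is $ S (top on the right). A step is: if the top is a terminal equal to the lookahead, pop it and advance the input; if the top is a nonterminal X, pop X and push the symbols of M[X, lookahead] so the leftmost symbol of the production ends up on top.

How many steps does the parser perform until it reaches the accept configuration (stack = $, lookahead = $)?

step 1: stack=$ S  input=d z d $  — expand S → d U
step 2: stack=$ U d  input=d z d $  — match d
step 3: stack=$ U  input=z d $  — expand U → S' z P P'
step 4: stack=$ P' P z S'  input=z d $  — expand S' → λ
step 5: stack=$ P' P z  input=z d $  — match z
step 6: stack=$ P' P  input=d $  — expand P → d
step 7: stack=$ P' d  input=d $  — match d
step 8: stack=$ P'  input=$  — expand P' → λ
Accept reached after 8 steps.

8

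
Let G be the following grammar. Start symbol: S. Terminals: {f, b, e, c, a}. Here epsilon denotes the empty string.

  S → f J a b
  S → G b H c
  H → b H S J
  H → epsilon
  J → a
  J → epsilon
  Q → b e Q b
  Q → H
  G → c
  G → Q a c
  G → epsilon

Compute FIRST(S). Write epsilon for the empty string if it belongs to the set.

FIRST(H) = {epsilon, b}
FIRST(J) = {epsilon, a}
FIRST(Q) = {epsilon, b}  (via H)
FIRST(G) = {epsilon, a, b, c}  (via Q a c)
FIRST(S) = {a, b, c, f}  (via G b H c)

{a, b, c, f}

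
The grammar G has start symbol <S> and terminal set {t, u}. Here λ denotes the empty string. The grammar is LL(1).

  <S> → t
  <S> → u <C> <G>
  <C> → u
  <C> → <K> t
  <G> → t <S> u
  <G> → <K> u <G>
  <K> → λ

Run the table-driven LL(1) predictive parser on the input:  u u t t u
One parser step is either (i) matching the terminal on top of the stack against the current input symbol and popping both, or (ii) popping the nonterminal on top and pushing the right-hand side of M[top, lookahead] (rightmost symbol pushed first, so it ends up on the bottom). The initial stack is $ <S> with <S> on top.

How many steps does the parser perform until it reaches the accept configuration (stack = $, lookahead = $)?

9

     Stack        Input        Action
  1  $ <S>        u u t t u $  expand <S> → u <C> <G>
  2  $ <G> <C> u  u u t t u $  match u
  3  $ <G> <C>    u t t u $    expand <C> → u
  4  $ <G> u      u t t u $    match u
  5  $ <G>        t t u $      expand <G> → t <S> u
  6  $ u <S> t    t t u $      match t
  7  $ u <S>      t u $        expand <S> → t
  8  $ u t        t u $        match t
  9  $ u          u $          match u
Accept reached after 9 steps.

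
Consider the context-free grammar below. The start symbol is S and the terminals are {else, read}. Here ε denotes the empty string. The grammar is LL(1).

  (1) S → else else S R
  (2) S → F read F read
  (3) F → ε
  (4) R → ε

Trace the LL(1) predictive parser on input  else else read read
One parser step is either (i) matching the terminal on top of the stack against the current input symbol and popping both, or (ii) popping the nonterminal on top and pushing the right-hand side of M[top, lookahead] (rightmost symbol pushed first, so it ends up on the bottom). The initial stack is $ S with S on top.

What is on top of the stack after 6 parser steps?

step 1: stack=$ S  input=else else read read $  — expand S → else else S R
step 2: stack=$ R S else else  input=else else read read $  — match else
step 3: stack=$ R S else  input=else read read $  — match else
step 4: stack=$ R S  input=read read $  — expand S → F read F read
step 5: stack=$ R read F read F  input=read read $  — expand F → ε
step 6: stack=$ R read F read  input=read read $  — match read
Stack after step 6: $ R read F (top = F).

F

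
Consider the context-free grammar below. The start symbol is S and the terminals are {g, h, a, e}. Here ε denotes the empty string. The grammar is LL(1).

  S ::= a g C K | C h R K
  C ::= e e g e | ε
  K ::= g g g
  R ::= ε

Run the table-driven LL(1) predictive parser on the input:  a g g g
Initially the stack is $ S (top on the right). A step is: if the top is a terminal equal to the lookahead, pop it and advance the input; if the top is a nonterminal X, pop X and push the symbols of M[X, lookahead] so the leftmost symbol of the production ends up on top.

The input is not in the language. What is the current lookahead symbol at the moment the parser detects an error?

$

step 1: stack=$ S  input=a g g g $  — expand S ::= a g C K
step 2: stack=$ K C g a  input=a g g g $  — match a
step 3: stack=$ K C g  input=g g g $  — match g
step 4: stack=$ K C  input=g g $  — expand C ::= ε
step 5: stack=$ K  input=g g $  — expand K ::= g g g
step 6: stack=$ g g g  input=g g $  — match g
step 7: stack=$ g g  input=g $  — match g
step 8: stack=$ g  input=$  — error: top is terminal g but lookahead is $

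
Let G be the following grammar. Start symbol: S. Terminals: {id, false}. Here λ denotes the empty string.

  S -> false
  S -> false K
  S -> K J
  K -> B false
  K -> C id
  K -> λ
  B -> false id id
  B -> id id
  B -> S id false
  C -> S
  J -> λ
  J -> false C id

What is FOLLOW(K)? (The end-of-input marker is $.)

FIRST(J): from J->λ we get {λ}; from J->false C id we get {false}. So FIRST(J) = {λ, false}.
FIRST(S): from S->false we get {false}; from S->false K we get {false}; from S->K J we get {λ, false, id}. So FIRST(S) = {λ, false, id}.
FIRST(B): from B->false id id we get {false}; from B->id id we get {id}; from B->S id false we get {false, id}. So FIRST(B) = {false, id}.
FIRST(C): from C->S we get {λ, false, id}. So FIRST(C) = {λ, false, id}.
FIRST(K): from K->B false we get {false, id}; from K->C id we get {false, id}; from K->λ we get {λ}. So FIRST(K) = {λ, false, id}.
FOLLOW(S) includes $ since S is the start symbol.
FOLLOW(B): in K->B false, B is followed by false with FIRST {false}. Thus FOLLOW(B) = {false}.
FOLLOW(C): in K->C id, C is followed by id with FIRST {id}; in J->false C id, C is followed by id with FIRST {id}. Thus FOLLOW(C) = {id}.
FOLLOW(S): in B->S id false, S is followed by id false with FIRST {id}; in C->S, the suffix after S is empty, so FOLLOW(S) ⊇ FOLLOW(C) = {id}. Thus FOLLOW(S) = {$, id}.
FOLLOW(K): in S->false K, the suffix after K is empty, so FOLLOW(K) ⊇ FOLLOW(S) = {$, id}; in S->K J, K is followed by J with FIRST {λ, false}; in S->K J, the suffix after K is nullable, so FOLLOW(K) ⊇ FOLLOW(S) = {$, id}. Thus FOLLOW(K) = {$, false, id}.
FOLLOW(J): in S->K J, the suffix after J is empty, so FOLLOW(J) ⊇ FOLLOW(S) = {$, id}. Thus FOLLOW(J) = {$, id}.

{$, false, id}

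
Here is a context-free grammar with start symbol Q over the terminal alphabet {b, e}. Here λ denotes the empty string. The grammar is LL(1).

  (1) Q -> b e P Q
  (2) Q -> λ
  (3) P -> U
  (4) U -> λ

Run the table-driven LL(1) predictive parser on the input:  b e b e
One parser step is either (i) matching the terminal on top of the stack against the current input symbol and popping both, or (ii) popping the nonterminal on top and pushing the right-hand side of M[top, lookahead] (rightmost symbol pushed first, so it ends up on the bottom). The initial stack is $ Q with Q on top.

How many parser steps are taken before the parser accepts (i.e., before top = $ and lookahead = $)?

      Stack      Input      Action
   1  $ Q        b e b e $  expand Q -> b e P Q
   2  $ Q P e b  b e b e $  match b
   3  $ Q P e    e b e $    match e
   4  $ Q P      b e $      expand P -> U
   5  $ Q U      b e $      expand U -> λ
   6  $ Q        b e $      expand Q -> b e P Q
   7  $ Q P e b  b e $      match b
   8  $ Q P e    e $        match e
   9  $ Q P      $          expand P -> U
  10  $ Q U      $          expand U -> λ
  11  $ Q        $          expand Q -> λ
Accept reached after 11 steps.

11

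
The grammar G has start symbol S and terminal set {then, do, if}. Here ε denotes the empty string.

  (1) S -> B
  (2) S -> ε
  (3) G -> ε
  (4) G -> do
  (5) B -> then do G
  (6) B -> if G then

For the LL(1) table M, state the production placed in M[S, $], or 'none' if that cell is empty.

FIRST(G): from G->ε we get {ε}; from G->do we get {do}. So FIRST(G) = {ε, do}.
FIRST(B): from B->then do G we get {then}; from B->if G then we get {if}. So FIRST(B) = {if, then}.
FIRST(S): from S->B we get {if, then}; from S->ε we get {ε}. So FIRST(S) = {ε, if, then}.
FOLLOW(S) includes $ since S is the start symbol.
FOLLOW(S): S appears on no right-hand side. Thus FOLLOW(S) = {$}.
For S -> B: FIRST(B) = {if, then}, so it goes in M[S, t] for t ∈ {if, then}.
For S -> ε: FIRST(ε) = {ε}, so it goes in M[S, t] for t ∈ {}; since ε ∈ FIRST, also for every t ∈ FOLLOW(S) = {$}.

S -> ε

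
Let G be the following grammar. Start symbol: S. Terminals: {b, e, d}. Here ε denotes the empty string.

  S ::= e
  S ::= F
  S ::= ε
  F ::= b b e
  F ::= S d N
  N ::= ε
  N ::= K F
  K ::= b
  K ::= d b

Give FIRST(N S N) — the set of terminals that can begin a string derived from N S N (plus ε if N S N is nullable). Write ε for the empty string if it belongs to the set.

{ε, b, d, e}

FIRST(K) = {b, d}
FIRST(N) = {ε, b, d}  (via K F)
FIRST(S) = {ε, b, d, e}  (via F)
FIRST(F) = {b, d, e}  (via S d N)
FIRST(N S N): take FIRST of each symbol in turn, carrying on past any symbol whose FIRST contains ε; result {ε, b, d, e}.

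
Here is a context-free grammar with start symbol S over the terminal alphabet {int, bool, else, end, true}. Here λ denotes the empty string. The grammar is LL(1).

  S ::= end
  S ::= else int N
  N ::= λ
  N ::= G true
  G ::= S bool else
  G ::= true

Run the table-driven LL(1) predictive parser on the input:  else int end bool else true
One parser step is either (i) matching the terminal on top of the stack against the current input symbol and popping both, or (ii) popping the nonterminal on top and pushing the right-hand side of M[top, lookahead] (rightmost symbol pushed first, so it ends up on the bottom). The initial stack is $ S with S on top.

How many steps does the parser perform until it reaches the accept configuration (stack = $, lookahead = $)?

step 1: stack=$ S  input=else int end bool else true $  — expand S ::= else int N
step 2: stack=$ N int else  input=else int end bool else true $  — match else
step 3: stack=$ N int  input=int end bool else true $  — match int
step 4: stack=$ N  input=end bool else true $  — expand N ::= G true
step 5: stack=$ true G  input=end bool else true $  — expand G ::= S bool else
step 6: stack=$ true else bool S  input=end bool else true $  — expand S ::= end
step 7: stack=$ true else bool end  input=end bool else true $  — match end
step 8: stack=$ true else bool  input=bool else true $  — match bool
step 9: stack=$ true else  input=else true $  — match else
step 10: stack=$ true  input=true $  — match true
Accept reached after 10 steps.

10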